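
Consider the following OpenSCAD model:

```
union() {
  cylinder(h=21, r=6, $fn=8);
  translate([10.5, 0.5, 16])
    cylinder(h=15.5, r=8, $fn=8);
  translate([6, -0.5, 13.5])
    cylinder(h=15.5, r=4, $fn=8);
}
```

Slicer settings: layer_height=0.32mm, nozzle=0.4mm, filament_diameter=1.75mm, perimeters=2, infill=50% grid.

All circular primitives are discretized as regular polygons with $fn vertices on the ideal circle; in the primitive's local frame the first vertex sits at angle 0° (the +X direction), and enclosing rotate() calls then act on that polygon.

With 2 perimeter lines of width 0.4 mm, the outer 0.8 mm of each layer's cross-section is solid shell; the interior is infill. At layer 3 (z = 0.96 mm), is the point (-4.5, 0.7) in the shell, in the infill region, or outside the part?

At z = 0.96 mm: the cylinder: section is a regular 8-gon, circumradius r=6; the cylinder at (10.5, 0.5) is not intersected at this z (z outside [16, 31.5]); the cylinder at (6, -0.5) does not reach this height (z outside [13.5, 29]); Merging all regions: only the r=6 cylinder is present, so the union is just that shape — 1 connected region. Overall, the cross-section is a single solid region. The nearest boundary edge runs (-4.24, 4.24)→(-6.00, 0.00); distance from the point to it = 1.12 mm. The point is inside the cross-section and 1.12 mm from the nearest boundary — more than the 0.8 mm shell width (2 × 0.4), so it's in the infill interior.

infill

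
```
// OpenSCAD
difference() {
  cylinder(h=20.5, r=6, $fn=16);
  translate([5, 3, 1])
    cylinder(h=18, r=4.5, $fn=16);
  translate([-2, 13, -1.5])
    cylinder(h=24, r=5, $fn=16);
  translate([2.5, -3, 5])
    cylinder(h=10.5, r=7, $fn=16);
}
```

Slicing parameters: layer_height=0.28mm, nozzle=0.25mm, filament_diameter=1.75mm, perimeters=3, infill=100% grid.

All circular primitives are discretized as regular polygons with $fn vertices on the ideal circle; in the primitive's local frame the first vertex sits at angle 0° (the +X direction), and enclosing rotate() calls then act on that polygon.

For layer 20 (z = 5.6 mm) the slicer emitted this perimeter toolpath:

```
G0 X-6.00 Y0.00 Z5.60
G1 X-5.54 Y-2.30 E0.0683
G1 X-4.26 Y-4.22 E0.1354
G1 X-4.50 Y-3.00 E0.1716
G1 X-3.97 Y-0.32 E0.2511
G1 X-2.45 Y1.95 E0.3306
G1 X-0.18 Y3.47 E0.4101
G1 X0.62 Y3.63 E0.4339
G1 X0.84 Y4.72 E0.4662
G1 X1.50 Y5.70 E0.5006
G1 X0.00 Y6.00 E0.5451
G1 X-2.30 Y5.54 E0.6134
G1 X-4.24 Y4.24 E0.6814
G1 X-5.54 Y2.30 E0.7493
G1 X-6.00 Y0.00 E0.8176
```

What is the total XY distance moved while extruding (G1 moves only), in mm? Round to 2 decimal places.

28.09 mm

Sum the Euclidean lengths of each G1 segment: total = 28.09 mm.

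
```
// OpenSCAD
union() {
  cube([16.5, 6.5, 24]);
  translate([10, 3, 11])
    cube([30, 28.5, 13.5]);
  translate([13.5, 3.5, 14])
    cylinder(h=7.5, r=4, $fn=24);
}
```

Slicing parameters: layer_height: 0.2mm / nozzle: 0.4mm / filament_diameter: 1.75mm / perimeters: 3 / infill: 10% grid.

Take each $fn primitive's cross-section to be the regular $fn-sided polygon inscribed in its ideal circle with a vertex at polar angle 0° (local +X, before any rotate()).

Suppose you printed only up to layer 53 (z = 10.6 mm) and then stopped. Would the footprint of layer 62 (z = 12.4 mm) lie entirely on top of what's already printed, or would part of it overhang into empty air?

part overhangs

Compare the two slices. At z = 10.6: the 16.5×6.5 cube contributes its full rectangle (area 107.25 mm²); the cube at (10, 3) is not intersected at this z (z outside [11, 24.5]); the cylinder at (13.5, 3.5) is not intersected at this z (z outside [14, 21.5]); Taking the union: only the 16.5×6.5 cube is present, so the union is just that shape — area = 107.25 mm². At z = 12.4: the cube (footprint 16.5×6.5) is included at this height (area 107.25 mm²); the cube at (10, 3) is present — its section is the full 30×28.5 rectangle (area 855.00 mm²); the cylinder at (13.5, 3.5) is absent (z outside [14, 21.5]); Taking the union: the regions partially overlap — summed areas 962.25 mm² minus the doubly-counted overlap 22.75 mm² gives 939.50 mm² — area = 939.50 mm². Checking containment: at z = 12.4 the cross-section extends beyond the z = 10.6 cross-section by about 832.25 mm².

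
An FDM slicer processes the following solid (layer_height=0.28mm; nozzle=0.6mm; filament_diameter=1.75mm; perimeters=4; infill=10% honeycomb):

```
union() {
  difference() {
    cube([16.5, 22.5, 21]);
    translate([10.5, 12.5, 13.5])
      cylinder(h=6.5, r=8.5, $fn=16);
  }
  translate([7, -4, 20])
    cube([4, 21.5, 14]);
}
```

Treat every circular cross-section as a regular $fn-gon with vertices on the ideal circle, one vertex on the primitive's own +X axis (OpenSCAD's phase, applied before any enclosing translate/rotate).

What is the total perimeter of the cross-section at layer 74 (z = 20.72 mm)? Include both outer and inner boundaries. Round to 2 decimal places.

86.00 mm

At z = 20.72 mm: the 16.5×22.5 cube contributes its full rectangle (perimeter 78.00 mm); the cylinder at (10.5, 12.5) is absent (z outside [13.5, 20]); After the difference (first − rest): none of the subtracted shapes is present at this height, so the 16.5×22.5 cube is unchanged — boundary = 78.00 mm; the 4×21.5 cube at (7, -4) contributes its full rectangle (perimeter 51.00 mm); Combining (union): the regions partially overlap (shared area 70.00 mm²), so the edge portions inside another operand are dropped and the merged outline is re-measured after clipping — boundary = 86.00 mm. Overall, the cross-section is a single solid region. Total boundary length (outer) = 86.00 mm.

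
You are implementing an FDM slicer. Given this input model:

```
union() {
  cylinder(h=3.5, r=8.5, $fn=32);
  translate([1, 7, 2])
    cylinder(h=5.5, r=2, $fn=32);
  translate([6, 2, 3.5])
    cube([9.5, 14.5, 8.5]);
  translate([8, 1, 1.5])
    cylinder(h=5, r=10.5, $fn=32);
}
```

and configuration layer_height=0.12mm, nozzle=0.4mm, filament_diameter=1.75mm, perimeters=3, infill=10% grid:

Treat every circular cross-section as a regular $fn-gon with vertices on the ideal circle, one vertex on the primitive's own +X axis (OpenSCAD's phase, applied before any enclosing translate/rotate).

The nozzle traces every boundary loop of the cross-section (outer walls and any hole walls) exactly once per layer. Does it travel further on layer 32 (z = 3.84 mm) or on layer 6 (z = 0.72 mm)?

layer 32 (z = 3.84 mm)

Layer 32 (z = 3.84): the cylinder is not intersected at this z (z outside [0, 3.5]); the r=2 cylinder at (1, 7) gives a regular 32-gon of circumradius 2 (constant along its height) (perimeter = 2·32·2.000·sin(180°/32) = 12.55 mm); the cube at (6, 2) (footprint 9.5×14.5) is included at this height (perimeter 48.00 mm); the cylinder at (8, 1): section is a regular 32-gon, circumradius r=10.5 (perimeter = 2·32·10.500·sin(180°/32) = 65.87 mm); Taking the union: the regions partially overlap (shared area 93.18 mm²), so the edge portions inside another operand are dropped and the merged outline is re-measured after clipping — boundary = 78.95 mm. So its perimeter = 78.95 mm. Layer 6 (z = 0.72): the cylinder: section is a regular 32-gon, circumradius r=8.5 (perimeter = 2·32·8.500·sin(180°/32) = 53.32 mm); the cylinder at (1, 7) does not reach this height (z outside [2, 7.5]); the cube at (6, 2) is absent (z outside [3.5, 12]); the cylinder at (8, 1) does not reach this height (z outside [1.5, 6.5]); Merging all regions: only the r=8.5 cylinder is present, so the union is just that shape — boundary = 53.32 mm. So its perimeter = 53.32 mm. Layer 32 is larger (78.95 vs 53.32 mm).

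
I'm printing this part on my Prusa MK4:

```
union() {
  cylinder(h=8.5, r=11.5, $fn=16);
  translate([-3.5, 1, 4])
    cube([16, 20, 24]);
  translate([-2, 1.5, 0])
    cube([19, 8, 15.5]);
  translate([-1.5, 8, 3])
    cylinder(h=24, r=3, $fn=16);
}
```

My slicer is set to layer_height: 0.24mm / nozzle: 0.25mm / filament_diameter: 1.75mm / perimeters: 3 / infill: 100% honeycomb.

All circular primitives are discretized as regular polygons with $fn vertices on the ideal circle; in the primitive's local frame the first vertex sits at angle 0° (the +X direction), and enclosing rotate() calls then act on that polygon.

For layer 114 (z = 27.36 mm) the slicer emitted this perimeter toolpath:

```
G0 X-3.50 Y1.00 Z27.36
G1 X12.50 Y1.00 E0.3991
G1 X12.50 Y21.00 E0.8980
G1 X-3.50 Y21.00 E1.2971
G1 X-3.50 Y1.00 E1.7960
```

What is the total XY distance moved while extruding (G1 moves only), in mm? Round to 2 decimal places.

Sum the Euclidean lengths of each G1 segment: total = 72.00 mm.

72.00 mm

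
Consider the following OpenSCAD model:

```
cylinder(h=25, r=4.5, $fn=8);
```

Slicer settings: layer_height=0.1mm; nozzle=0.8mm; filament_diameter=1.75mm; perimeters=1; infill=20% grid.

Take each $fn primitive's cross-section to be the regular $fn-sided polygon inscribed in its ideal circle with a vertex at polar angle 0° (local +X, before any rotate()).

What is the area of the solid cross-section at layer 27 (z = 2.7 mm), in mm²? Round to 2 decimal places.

57.28 mm²

At z = 2.7 mm: the r=4.5 cylinder gives a regular 8-gon of circumradius 4.5 (constant along its height) (area = (8/2)·4.500²·sin(360°/8) = 57.28 mm²). Overall, the cross-section is a single solid region. Net area = 57.28 mm².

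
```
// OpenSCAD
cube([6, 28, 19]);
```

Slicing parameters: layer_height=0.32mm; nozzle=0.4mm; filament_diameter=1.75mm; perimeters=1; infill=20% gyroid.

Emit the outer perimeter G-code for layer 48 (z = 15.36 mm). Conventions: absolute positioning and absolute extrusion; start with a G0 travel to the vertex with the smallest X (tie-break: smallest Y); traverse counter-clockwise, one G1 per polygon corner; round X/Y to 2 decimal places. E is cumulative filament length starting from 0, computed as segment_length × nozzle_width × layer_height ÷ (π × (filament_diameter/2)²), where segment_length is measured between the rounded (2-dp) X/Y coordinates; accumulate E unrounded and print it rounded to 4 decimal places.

G0 X0.00 Y0.00 Z15.36
G1 X6.00 Y0.00 E0.3193
G1 X6.00 Y28.00 E1.8094
G1 X0.00 Y28.00 E2.1286
G1 X0.00 Y0.00 E3.6187

At z = 15.36 mm: the cube (footprint 6×28) is included at this height. The outline is a single polygon with 4 vertices. Extrusion per mm of travel: 0.4 × 0.32 / (π × 0.875²) = 0.053216. Accumulating E over each segment gives final E = 3.6187.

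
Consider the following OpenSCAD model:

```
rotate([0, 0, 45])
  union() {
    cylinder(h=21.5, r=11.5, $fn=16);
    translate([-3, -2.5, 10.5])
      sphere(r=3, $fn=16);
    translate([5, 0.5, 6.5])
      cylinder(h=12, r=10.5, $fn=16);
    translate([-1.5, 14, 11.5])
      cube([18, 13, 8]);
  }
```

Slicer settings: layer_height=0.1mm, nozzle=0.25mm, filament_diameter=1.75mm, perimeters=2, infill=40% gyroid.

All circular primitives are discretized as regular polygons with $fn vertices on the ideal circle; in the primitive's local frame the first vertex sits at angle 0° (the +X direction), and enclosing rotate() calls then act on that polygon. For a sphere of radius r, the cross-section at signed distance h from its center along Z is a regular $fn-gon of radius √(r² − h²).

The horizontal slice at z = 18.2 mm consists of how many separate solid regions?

2

At z = 18.2 mm: the r=11.5 cylinder contributes a regular 16-gon of circumradius 11.5; the sphere at (-3, -2.5) is absent (|z−center|=7.700 > r=3); the r=10.5 cylinder at (5, 0.5) gives a regular 16-gon of circumradius 10.5 (constant along its height); the cube at (-1.5, 14) (footprint 18×13) is included at this height; Combining (union): the regions partially overlap (shared area 260.90 mm²), so overlapping operands fuse into one piece — 2 connected regions; (rotated 45° about Z; rotation is an isometry so areas/perimeters/island counts are preserved). The result has 2 disconnected regions.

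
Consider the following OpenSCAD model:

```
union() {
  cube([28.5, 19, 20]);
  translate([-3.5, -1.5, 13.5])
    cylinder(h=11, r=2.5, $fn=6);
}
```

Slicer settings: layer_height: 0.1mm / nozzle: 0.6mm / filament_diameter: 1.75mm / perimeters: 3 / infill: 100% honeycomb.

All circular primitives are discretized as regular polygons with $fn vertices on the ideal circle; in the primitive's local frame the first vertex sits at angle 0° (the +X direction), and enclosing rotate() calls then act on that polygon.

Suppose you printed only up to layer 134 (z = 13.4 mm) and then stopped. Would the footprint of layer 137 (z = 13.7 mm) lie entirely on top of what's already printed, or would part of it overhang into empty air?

part overhangs

Compare the two slices. At z = 13.4: the cube (footprint 28.5×19) is included at this height (area 541.50 mm²); the cylinder at (-3.5, -1.5) does not reach this height (z outside [13.5, 24.5]); Taking the union: only the 28.5×19 cube is present, so the union is just that shape — area = 541.50 mm². At z = 13.7: the cube is present — its section is the full 28.5×19 rectangle (area 541.50 mm²); the r=2.5 cylinder at (-3.5, -1.5) gives a regular 6-gon of circumradius 2.5 (constant along its height) (area = (6/2)·2.500²·sin(360°/6) = 16.24 mm²); Taking the union: the 2 present regions are separate (no shared area or edge), so areas and boundary lengths simply add and each stays a separate island — area = 557.74 mm². Checking containment: at z = 13.7 the cross-section extends beyond the z = 13.4 cross-section by about 16.24 mm².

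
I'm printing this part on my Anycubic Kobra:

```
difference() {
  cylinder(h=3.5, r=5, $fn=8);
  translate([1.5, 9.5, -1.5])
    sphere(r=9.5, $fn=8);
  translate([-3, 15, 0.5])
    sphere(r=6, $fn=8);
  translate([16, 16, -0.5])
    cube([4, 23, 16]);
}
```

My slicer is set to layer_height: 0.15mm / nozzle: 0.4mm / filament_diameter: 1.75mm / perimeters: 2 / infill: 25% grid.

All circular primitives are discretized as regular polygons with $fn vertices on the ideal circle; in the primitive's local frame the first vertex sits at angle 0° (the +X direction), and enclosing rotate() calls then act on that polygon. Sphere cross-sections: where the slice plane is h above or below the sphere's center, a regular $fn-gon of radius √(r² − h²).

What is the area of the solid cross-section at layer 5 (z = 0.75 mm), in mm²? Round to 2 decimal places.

47.27 mm²

At z = 0.75 mm: the r=5 cylinder gives a regular 8-gon of circumradius 5 (constant along its height) (area = (8/2)·5.000²·sin(360°/8) = 70.71 mm²); the r=9.5 sphere at (1.5, 9.5) contributes a regular 8-gon of circumradius √(9.5²−2.25²) = 9.230 (area = (8/2)·9.230²·sin(360°/8) = 240.95 mm²); the r=6 sphere at (-3, 15) slices to a regular 8-gon of circumradius 5.995 (√(r²−h²) with h=0.25 from center) (area = (8/2)·5.995²·sin(360°/8) = 101.65 mm²); the 4×23 cube at (16, 16) contributes its full rectangle (area 92.00 mm²); Subtracting the remaining from the first: starting from the r=5 cylinder (70.71 mm²), the r=9.5 sphere at (1.5, 9.5) partially overlaps it — only the 23.44 mm² overlap (of its 240.95 mm²) is removed, clipping the outline; the r=6 sphere at (-3, 15) misses the remaining region (no effect); the 4×23 cube at (16, 16) misses the remaining region (no effect) — area = 47.27 mm². Overall, the cross-section is a single solid region. Net area = 47.27 mm².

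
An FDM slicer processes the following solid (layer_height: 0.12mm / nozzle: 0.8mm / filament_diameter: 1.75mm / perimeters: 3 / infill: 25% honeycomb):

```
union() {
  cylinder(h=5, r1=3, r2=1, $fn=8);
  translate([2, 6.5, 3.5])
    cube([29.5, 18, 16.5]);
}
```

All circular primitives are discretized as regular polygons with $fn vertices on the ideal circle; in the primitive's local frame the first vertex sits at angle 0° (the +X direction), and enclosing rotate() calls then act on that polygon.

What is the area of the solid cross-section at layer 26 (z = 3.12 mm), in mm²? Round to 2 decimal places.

At z = 3.12 mm: the cone contributes a regular 8-gon of circumradius 1.752 (interpolated between r1=3 and r2=1 at t=0.624) (area = (8/2)·1.752²·sin(360°/8) = 8.68 mm²); the cube at (2, 6.5) is not intersected at this z (z outside [3.5, 20]); Merging all regions: only the cone is present, so the union is just that shape — area = 8.68 mm². Overall, the cross-section is a single solid region. Net area = 8.68 mm².

8.68 mm²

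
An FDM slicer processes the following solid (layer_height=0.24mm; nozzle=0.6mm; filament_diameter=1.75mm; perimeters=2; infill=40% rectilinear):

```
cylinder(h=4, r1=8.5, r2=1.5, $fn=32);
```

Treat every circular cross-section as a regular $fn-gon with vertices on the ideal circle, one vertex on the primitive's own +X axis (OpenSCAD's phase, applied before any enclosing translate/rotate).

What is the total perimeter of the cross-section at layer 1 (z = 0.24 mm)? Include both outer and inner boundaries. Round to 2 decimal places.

At z = 0.24 mm: the cone contributes a regular 32-gon of circumradius 8.080 (interpolated between r1=8.5 and r2=1.5 at t=0.060) (perimeter = 2·32·8.080·sin(180°/32) = 50.69 mm). Overall, the cross-section is a single solid region. Total boundary length (outer) = 50.69 mm.

50.69 mm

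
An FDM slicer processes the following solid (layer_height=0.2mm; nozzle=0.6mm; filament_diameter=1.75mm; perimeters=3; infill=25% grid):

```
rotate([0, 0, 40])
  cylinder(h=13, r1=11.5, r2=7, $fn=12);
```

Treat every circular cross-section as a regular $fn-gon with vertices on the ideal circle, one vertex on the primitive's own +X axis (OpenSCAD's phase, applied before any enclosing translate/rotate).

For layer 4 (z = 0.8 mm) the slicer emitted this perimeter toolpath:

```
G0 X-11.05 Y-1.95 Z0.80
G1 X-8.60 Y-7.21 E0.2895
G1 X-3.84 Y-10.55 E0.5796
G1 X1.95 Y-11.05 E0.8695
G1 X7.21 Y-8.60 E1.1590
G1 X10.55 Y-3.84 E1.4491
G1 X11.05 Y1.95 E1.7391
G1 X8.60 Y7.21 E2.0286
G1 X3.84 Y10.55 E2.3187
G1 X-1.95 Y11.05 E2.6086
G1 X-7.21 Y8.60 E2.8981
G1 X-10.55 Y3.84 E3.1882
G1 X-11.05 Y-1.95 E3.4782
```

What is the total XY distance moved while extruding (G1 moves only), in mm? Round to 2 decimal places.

69.72 mm

Sum the Euclidean lengths of each G1 segment: total = 69.72 mm.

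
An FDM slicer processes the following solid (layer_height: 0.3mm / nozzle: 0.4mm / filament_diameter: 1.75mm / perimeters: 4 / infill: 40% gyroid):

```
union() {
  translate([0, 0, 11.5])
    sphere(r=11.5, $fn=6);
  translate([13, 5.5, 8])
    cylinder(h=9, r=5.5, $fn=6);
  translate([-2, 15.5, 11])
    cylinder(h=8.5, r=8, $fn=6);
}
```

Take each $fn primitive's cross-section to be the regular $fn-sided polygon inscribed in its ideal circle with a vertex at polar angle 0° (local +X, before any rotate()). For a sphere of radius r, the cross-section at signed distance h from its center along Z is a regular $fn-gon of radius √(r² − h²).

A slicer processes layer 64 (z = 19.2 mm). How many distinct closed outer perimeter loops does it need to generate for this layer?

At z = 19.2 mm: the r=11.5 sphere slices to a regular 6-gon of circumradius 8.542 (√(r²−h²) with h=7.7 from center); the cylinder at (13, 5.5) does not reach this height (z outside [8, 17]); the r=8 cylinder at (-2, 15.5) gives a regular 6-gon of circumradius 8 (constant along its height); Merging all regions: the 2 present regions are separate (no shared area or edge), so areas and boundary lengths simply add and each stays a separate island — 2 connected regions. The result has 2 disconnected regions.

2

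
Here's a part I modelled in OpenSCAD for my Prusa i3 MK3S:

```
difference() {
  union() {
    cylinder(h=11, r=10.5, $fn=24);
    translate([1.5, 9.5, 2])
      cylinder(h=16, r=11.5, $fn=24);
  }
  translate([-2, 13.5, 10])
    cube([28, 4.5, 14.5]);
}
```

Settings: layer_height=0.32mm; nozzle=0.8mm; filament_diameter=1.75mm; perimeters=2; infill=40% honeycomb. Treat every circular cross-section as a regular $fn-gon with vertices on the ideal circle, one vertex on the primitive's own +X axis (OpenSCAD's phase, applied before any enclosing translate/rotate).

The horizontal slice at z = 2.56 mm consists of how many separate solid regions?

1

At z = 2.56 mm: the cylinder: section is a regular 24-gon, circumradius r=10.5; the cylinder at (1.5, 9.5): section is a regular 24-gon, circumradius r=11.5; Merging all regions: the regions partially overlap (shared area 171.98 mm²), so overlapping operands fuse into one piece — 1 connected region; the cube at (-2, 13.5) is not intersected at this z (z outside [10, 24.5]); After the difference (first − rest): none of the subtracted shapes is present at this height, so that combined region is unchanged — 1 connected region. The result has 1 disconnected region.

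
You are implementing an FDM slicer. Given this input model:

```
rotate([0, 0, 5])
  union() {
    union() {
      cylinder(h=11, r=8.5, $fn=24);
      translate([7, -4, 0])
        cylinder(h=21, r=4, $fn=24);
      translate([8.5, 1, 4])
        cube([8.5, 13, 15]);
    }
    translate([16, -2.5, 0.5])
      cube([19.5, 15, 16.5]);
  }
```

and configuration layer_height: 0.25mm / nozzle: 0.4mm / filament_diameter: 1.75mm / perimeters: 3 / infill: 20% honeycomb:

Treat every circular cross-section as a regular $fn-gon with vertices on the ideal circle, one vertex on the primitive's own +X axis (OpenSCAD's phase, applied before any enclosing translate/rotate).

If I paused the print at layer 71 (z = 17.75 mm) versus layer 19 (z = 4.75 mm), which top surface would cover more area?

layer 19 (z = 4.75 mm)

Layer 71 (z = 17.75): the cylinder does not reach this height (z outside [0, 11]); the cylinder at (7, -4): section is a regular 24-gon, circumradius r=4 (area = (24/2)·4.000²·sin(360°/24) = 49.69 mm²); the cube at (8.5, 1) (footprint 8.5×13) is included at this height (area 110.50 mm²); Merging all regions: the 2 present regions are separate (no shared area or edge), so areas and boundary lengths simply add and each stays a separate island — area = 160.19 mm²; the cube at (16, -2.5) is absent (z outside [0.5, 17]); Merging all regions: only the result so far is present, so the union is just that shape — area = 160.19 mm²; (rotated 5° about Z; rotation is an isometry so areas/perimeters/island counts are preserved). So its area = 160.19 mm². Layer 19 (z = 4.75): the r=8.5 cylinder contributes a regular 24-gon of circumradius 8.5 (area = (24/2)·8.500²·sin(360°/24) = 224.40 mm²); the r=4 cylinder at (7, -4) contributes a regular 24-gon of circumradius 4 (area = (24/2)·4.000²·sin(360°/24) = 49.69 mm²); the cube at (8.5, 1) (footprint 8.5×13) is included at this height (area 110.50 mm²); Combining (union): the regions partially overlap — summed areas 384.59 mm² minus the doubly-counted overlap 25.37 mm² gives 359.22 mm² — area = 359.22 mm²; the cube at (16, -2.5) (footprint 19.5×15) is included at this height (area 292.50 mm²); Combining (union): the regions partially overlap — summed areas 651.72 mm² minus the doubly-counted overlap 11.50 mm² gives 640.22 mm² — area = 640.22 mm²; (whole slice rotated 5° about Z — lengths, areas and connectivity unchanged). So its area = 640.22 mm². Layer 19 is larger (640.22 vs 160.19 mm²).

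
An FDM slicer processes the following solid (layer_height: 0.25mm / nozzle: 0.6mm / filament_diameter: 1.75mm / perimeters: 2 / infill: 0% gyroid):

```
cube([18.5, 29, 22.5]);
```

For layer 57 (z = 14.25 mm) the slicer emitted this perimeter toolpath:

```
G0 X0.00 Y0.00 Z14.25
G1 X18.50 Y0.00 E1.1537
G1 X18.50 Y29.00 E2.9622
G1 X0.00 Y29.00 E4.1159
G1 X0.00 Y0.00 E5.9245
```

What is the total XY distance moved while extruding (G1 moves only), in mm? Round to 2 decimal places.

Sum the Euclidean lengths of each G1 segment: total = 95.00 mm.

95.00 mm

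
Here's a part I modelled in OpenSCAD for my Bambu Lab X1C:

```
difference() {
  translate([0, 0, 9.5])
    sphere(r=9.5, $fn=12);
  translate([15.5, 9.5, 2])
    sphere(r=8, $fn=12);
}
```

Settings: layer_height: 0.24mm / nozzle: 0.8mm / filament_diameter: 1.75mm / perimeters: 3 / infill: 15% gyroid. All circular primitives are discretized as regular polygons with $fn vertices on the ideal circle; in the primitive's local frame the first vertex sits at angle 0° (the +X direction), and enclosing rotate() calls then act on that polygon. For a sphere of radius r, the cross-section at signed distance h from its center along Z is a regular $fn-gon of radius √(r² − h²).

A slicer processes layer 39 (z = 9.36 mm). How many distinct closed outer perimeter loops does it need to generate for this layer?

1

At z = 9.36 mm: the r=9.5 sphere slices to a regular 12-gon of circumradius 9.499 (√(r²−h²) with h=0.14 from center); the sphere at (15.5, 9.5): section is a regular 12-gon, circumradius = √(r²−h²) = √(8²−7.36²) = 3.135; Subtracting the remaining from the first: starting from the r=9.5 sphere, the r=8 sphere at (15.5, 9.5) misses the remaining region (no effect) — 1 connected region. The result has 1 disconnected region.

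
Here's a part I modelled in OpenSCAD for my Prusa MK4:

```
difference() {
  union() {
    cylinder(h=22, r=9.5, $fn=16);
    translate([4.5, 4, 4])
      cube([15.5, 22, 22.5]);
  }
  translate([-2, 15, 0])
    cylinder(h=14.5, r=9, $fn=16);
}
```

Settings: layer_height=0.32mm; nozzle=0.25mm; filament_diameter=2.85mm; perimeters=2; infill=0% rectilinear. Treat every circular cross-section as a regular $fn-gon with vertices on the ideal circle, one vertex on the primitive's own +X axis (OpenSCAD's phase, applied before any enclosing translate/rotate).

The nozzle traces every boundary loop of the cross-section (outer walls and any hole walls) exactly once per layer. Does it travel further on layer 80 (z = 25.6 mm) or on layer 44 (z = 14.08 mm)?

layer 44 (z = 14.08 mm)

Layer 80 (z = 25.6): the cylinder is not intersected at this z (z outside [0, 22]); the 15.5×22 cube at (4.5, 4) contributes its full rectangle (perimeter 75.00 mm); Combining (union): only the 15.5×22 cube at (4.5, 4) is present, so the union is just that shape — boundary = 75.00 mm; the cylinder at (-2, 15) is not intersected at this z (z outside [0, 14.5]); After the difference (first − rest): none of the subtracted shapes is present at this height, so the result so far is unchanged — boundary = 75.00 mm. So its perimeter = 75.00 mm. Layer 44 (z = 14.08): the cylinder: section is a regular 16-gon, circumradius r=9.5 (perimeter = 2·16·9.500·sin(180°/16) = 59.31 mm); the cube at (4.5, 4) is present — its section is the full 15.5×22 rectangle (perimeter 75.00 mm); Merging all regions: the regions partially overlap (shared area 10.14 mm²), so the edge portions inside another operand are dropped and the merged outline is re-measured after clipping — boundary = 120.14 mm; the cylinder at (-2, 15): section is a regular 16-gon, circumradius r=9 (perimeter = 2·16·9.000·sin(180°/16) = 56.19 mm); After the difference (first − rest): starting from the result so far, the r=9 cylinder at (-2, 15) partially overlaps it — only the 41.51 mm² overlap (of its 247.98 mm²) is removed, clipping the outline — boundary = 121.45 mm. So its perimeter = 121.45 mm. Layer 44 is larger (121.45 vs 75.00 mm).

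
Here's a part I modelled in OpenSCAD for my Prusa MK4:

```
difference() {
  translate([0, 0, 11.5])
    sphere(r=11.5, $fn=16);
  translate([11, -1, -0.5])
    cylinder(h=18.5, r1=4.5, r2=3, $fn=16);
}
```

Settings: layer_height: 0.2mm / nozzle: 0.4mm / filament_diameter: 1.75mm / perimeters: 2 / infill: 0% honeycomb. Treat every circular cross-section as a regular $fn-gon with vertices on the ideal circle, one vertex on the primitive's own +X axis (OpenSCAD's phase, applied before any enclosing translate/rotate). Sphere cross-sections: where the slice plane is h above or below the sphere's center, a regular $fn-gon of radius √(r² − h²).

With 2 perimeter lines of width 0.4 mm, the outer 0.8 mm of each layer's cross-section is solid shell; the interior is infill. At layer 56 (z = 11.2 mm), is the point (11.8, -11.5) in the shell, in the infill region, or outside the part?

outside

At z = 11.2 mm: the sphere: section is a regular 16-gon, circumradius = √(r²−h²) = √(11.5²−0.3²) = 11.496; the cone at (11, -1) (r1=4.5→r2=3) has section circumradius 3.551 here — a regular 16-gon; After the difference (first − rest): starting from the r=11.5 sphere, the cone at (11, -1) partially overlaps it — only the 20.14 mm² overlap (of its 38.61 mm²) is removed, clipping the outline — 1 connected region. Overall, the cross-section is a single solid region. The nearest boundary edge runs (8.13, -8.13)→(4.40, -10.62); distance from the point to it = 4.98 mm. The point is not inside any of the regions above, so it lies outside the cross-section (4.98 mm from the nearest boundary).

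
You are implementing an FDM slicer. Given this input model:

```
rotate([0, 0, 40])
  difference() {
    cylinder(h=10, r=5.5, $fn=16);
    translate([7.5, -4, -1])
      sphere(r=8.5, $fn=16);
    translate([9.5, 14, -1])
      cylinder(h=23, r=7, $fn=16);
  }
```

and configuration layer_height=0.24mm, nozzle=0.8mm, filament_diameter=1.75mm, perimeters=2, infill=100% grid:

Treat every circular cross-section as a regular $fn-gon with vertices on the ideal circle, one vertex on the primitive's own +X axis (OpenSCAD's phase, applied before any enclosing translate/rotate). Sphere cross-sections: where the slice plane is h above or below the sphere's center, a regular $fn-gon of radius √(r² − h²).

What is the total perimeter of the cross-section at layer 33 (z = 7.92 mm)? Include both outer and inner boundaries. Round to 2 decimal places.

At z = 7.92 mm: the r=5.5 cylinder contributes a regular 16-gon of circumradius 5.5 (perimeter = 2·16·5.500·sin(180°/16) = 34.34 mm); the sphere at (7.5, -4) is absent (|z−center|=8.920 > r=8.5); the r=7 cylinder at (9.5, 14) gives a regular 16-gon of circumradius 7 (constant along its height) (perimeter = 2·16·7.000·sin(180°/16) = 43.70 mm); Taking the first minus the rest: starting from the r=5.5 cylinder, the r=7 cylinder at (9.5, 14) misses the remaining region (no effect) — boundary = 34.34 mm; (whole slice rotated 40° about Z — lengths, areas and connectivity unchanged). Overall, the cross-section is a single solid region. Total boundary length (outer) = 34.34 mm.

34.34 mm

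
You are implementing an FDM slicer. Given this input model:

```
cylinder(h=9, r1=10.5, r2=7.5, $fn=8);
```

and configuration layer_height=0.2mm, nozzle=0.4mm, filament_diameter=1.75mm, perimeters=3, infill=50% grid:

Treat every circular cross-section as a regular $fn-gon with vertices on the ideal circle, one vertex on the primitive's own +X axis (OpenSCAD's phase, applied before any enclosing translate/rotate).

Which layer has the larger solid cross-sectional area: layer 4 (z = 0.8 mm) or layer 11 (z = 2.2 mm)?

layer 4 (z = 0.8 mm)

Layer 4 (z = 0.8): the cone contributes a regular 8-gon of circumradius 10.233 (interpolated between r1=10.5 and r2=7.5 at t=0.089) (area = (8/2)·10.233²·sin(360°/8) = 296.20 mm²). So its area = 296.20 mm². Layer 11 (z = 2.2): the cone contributes a regular 8-gon of circumradius 9.767 (interpolated between r1=10.5 and r2=7.5 at t=0.244) (area = (8/2)·9.767²·sin(360°/8) = 269.80 mm²). So its area = 269.80 mm². Layer 4 is larger (296.20 vs 269.80 mm²).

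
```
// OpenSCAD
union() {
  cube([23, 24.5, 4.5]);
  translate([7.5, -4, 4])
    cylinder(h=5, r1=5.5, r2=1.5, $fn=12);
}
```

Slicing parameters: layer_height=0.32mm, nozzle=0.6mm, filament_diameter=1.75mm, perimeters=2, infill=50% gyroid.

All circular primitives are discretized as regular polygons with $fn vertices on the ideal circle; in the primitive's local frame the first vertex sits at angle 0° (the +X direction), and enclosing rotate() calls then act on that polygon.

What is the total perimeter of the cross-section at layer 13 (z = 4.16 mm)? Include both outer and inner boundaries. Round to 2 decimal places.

At z = 4.16 mm: the 23×24.5 cube contributes its full rectangle (perimeter 95.00 mm); the cone at (7.5, -4) (r1=5.5→r2=1.5) has section circumradius 5.372 here — a regular 12-gon (perimeter = 2·12·5.372·sin(180°/12) = 33.37 mm); Taking the union: the regions partially overlap (shared area 5.86 mm²), so the edge portions inside another operand are dropped and the merged outline is re-measured after clipping — boundary = 114.29 mm. Overall, the cross-section is a single solid region. Total boundary length (outer) = 114.29 mm.

114.29 mm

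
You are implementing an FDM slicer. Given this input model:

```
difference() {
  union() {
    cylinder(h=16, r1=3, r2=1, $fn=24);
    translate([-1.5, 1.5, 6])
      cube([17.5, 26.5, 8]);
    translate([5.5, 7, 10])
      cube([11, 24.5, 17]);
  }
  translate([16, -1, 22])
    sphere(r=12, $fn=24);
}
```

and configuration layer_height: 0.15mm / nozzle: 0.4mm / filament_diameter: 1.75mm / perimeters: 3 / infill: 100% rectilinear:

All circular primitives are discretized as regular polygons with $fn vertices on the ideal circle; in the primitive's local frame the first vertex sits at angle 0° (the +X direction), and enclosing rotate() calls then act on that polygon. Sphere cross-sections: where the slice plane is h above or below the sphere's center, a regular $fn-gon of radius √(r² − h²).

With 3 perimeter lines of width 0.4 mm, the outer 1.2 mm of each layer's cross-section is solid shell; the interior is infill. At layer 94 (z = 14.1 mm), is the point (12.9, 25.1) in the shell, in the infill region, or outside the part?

infill

At z = 14.1 mm: the cone: at t=0.881 of its height the radius interpolates to r₁+(r₂−r₁)t = 1.238, giving a regular 24-gon of that circumradius; the cube at (-1.5, 1.5) is absent (z outside [6, 14]); the cube at (5.5, 7) (footprint 11×24.5) is included at this height; Taking the union: the 2 present regions are separate (no shared area or edge), so areas and boundary lengths simply add and each stays a separate island — 2 connected regions; the r=12 sphere at (16, -1) contributes a regular 24-gon of circumradius √(12²−7.9²) = 9.033; Subtracting the remaining from the first: starting from the result so far, the r=12 sphere at (16, -1) partially overlaps it — only the 3.19 mm² overlap (of its 253.40 mm²) is removed, clipping the outline — 2 connected regions. Overall, the cross-section has 2 separate islands. The nearest boundary edge runs (16.50, 31.50)→(16.50, 7.97); distance from the point to it = 3.60 mm. (Shell/infill is judged within the island containing the point — the largest one.) The point is inside the cross-section and 3.60 mm from the nearest boundary — more than the 1.2 mm shell width (3 × 0.4), so it's in the infill interior.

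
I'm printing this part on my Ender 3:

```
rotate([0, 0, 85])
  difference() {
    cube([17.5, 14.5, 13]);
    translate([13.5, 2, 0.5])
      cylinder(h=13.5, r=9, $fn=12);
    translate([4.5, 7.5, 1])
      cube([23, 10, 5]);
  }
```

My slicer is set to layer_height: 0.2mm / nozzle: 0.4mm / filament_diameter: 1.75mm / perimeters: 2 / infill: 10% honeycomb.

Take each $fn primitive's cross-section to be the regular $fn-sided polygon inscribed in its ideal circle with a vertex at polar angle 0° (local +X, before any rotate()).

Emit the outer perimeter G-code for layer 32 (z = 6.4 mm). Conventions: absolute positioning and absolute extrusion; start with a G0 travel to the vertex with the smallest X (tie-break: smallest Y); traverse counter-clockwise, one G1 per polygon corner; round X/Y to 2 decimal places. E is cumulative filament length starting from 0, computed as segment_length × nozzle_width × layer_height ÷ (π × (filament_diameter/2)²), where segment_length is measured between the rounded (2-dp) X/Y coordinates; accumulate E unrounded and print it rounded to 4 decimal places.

G0 X-14.44 Y1.26 Z6.40
G1 X0.00 Y0.00 E0.4821
G1 X0.44 Y5.02 E0.6497
G1 X-1.60 Y4.66 E0.7186
G1 X-5.98 Y6.25 E0.8736
G1 X-8.97 Y9.82 E1.0285
G1 X-9.78 Y14.41 E1.1835
G1 X-8.37 Y18.30 E1.3211
G1 X-12.92 Y18.70 E1.4730
G1 X-14.44 Y1.26 E2.0553

At z = 6.4 mm: the cube (footprint 17.5×14.5) is included at this height; the cylinder at (13.5, 2): section is a regular 12-gon, circumradius r=9; the cube at (4.5, 7.5) is not intersected at this z (z outside [1, 6]); Taking the first minus the rest: starting from the 17.5×14.5 cube, the r=9 cylinder at (13.5, 2) partially overlaps it — only the 120.07 mm² overlap (of its 243.00 mm²) is removed, clipping the outline — 1 connected region; (whole slice rotated 85° about Z — lengths, areas and connectivity unchanged). The outline is a single polygon with 9 vertices. Extrusion per mm of travel: 0.4 × 0.2 / (π × 0.875²) = 0.033260. Accumulating E over each segment gives final E = 2.0553.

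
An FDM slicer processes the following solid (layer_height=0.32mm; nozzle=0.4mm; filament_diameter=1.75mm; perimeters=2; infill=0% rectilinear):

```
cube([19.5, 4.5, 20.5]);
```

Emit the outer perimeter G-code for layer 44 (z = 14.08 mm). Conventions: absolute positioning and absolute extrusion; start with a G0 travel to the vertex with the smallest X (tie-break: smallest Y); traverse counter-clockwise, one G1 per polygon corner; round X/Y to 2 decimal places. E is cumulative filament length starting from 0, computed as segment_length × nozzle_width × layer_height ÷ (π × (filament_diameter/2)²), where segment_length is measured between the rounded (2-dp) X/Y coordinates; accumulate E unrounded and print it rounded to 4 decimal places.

G0 X0.00 Y0.00 Z14.08
G1 X19.50 Y0.00 E1.0377
G1 X19.50 Y4.50 E1.2772
G1 X0.00 Y4.50 E2.3149
G1 X0.00 Y0.00 E2.5544

At z = 14.08 mm: the cube (footprint 19.5×4.5) is included at this height. The outline is a single polygon with 4 vertices. Extrusion per mm of travel: 0.4 × 0.32 / (π × 0.875²) = 0.053216. Accumulating E over each segment gives final E = 2.5544.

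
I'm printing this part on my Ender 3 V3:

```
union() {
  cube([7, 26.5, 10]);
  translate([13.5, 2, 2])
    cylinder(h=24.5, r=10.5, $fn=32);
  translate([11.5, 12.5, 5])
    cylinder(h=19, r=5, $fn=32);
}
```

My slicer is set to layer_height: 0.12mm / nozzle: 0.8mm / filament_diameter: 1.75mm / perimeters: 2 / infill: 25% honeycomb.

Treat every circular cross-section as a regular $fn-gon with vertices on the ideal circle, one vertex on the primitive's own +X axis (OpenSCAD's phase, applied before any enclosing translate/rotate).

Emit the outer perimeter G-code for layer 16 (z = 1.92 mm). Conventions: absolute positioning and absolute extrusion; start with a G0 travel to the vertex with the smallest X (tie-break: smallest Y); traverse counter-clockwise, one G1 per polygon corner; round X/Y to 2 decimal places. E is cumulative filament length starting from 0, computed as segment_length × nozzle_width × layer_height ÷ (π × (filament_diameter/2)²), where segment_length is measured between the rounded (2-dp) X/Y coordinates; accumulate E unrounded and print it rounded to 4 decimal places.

At z = 1.92 mm: the cube is present — its section is the full 7×26.5 rectangle; the cylinder at (13.5, 2) is absent (z outside [2, 26.5]); the cylinder at (11.5, 12.5) is not intersected at this z (z outside [5, 24]); Taking the union: only the 7×26.5 cube is present, so the union is just that shape — 1 connected region. The outline is a single polygon with 4 vertices. Extrusion per mm of travel: 0.8 × 0.12 / (π × 0.875²) = 0.039912. Accumulating E over each segment gives final E = 2.6741.

G0 X0.00 Y0.00 Z1.92
G1 X7.00 Y0.00 E0.2794
G1 X7.00 Y26.50 E1.3371
G1 X0.00 Y26.50 E1.6164
G1 X0.00 Y0.00 E2.6741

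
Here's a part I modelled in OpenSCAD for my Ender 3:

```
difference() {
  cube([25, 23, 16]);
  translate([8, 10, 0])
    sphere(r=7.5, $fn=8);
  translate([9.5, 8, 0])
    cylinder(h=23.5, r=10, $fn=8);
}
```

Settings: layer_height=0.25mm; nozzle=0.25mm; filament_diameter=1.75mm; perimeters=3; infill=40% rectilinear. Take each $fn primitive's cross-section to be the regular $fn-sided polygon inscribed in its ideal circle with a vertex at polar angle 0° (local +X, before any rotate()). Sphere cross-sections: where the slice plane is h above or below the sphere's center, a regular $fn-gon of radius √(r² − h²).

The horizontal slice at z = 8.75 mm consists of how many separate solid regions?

At z = 8.75 mm: the cube is present — its section is the full 25×23 rectangle; the sphere at (8, 10) is absent (|z−center|=8.750 > r=7.5); the cylinder at (9.5, 8): section is a regular 8-gon, circumradius r=10; After the difference (first − rest): starting from the 25×23 cube, the r=10 cylinder at (9.5, 8) partially overlaps it — only the 272.58 mm² overlap (of its 282.84 mm²) is removed, clipping the outline — 2 connected regions. The result has 2 disconnected regions.

2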